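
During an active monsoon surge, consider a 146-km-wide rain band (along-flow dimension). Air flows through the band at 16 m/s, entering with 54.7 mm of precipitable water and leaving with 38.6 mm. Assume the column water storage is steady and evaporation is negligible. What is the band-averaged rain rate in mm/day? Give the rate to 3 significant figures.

Column moisture flux per unit crosswind length is F = V × PW.
Inflow: F_in = 16 × 54.7 = 875.2 mm·m/s
Outflow: F_out = 16 × 38.6 = 617.6 mm·m/s
Steady-state rate R = (F_in − F_out)/L = (875.2 − 617.6) / 146000 m = 1.764e-03 mm/s.
R = 1.764e-03 × 3600 × 24 = 152 mm/day.

R ≈ 152 mm/day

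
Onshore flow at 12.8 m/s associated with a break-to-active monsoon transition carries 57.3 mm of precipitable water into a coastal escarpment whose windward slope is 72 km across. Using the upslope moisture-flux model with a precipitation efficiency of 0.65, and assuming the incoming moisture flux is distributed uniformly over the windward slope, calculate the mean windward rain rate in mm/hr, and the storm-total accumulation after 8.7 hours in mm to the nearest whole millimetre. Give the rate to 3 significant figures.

Incoming column moisture flux per unit ridge length: F = V × PW = 12.8 × 57.3 = 733.44 mm·m/s.
Spread over the 72 km slope with efficiency ε = 0.65: R = ε·F/W = 0.65 × 733.44 / 72000 m = 6.621e-03 mm/s.
R = 6.621e-03 × 3600 = 23.8 mm/hr.
Over 8.7 h: total = 23.8 × 8.7 = 207.06 ≈ 207 mm.

R ≈ 23.8 mm/hr; total ≈ 207 mm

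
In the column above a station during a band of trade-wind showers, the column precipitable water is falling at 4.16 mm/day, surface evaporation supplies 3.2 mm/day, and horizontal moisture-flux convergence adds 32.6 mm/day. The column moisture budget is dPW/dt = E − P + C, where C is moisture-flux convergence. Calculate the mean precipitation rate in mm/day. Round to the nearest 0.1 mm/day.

dPW/dt = -4.16 mm/day.
P = E + C − dPW/dt = 3.2 + (32.6) − (-4.16) = 40.0 mm/day.

P ≈ 40.0 mm/day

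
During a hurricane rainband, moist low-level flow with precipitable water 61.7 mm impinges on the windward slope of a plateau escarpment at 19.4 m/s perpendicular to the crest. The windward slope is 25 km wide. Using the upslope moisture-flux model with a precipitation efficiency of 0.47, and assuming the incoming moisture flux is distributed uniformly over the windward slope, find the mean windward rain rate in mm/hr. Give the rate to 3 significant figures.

R ≈ 81.0 mm/hr

Incoming column moisture flux per unit ridge length: F = V × PW = 19.4 × 61.7 = 1196.98 mm·m/s.
Spread over the 25 km slope with efficiency ε = 0.47: R = ε·F/W = 0.47 × 1196.98 / 25000 m = 2.250e-02 mm/s.
R = 2.250e-02 × 3600 = 81.0 mm/hr.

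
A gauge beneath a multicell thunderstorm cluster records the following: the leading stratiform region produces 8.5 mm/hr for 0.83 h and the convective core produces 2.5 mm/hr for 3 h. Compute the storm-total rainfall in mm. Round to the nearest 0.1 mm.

Total = Σ Rᵢ Δtᵢ = 8.5 × 0.83 + 2.5 × 3
      = 7.055 + 7.5 = 14.6 mm.

total ≈ 14.6 mm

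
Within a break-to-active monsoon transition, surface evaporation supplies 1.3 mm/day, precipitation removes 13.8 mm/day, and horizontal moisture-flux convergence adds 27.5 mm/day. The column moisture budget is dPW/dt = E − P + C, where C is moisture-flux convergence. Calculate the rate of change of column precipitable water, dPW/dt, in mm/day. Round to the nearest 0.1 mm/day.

dPW/dt = E − P + C = 1.3 − 13.8 + (27.5) = 15.0 mm/day.

dPW/dt ≈ 15.0 mm/day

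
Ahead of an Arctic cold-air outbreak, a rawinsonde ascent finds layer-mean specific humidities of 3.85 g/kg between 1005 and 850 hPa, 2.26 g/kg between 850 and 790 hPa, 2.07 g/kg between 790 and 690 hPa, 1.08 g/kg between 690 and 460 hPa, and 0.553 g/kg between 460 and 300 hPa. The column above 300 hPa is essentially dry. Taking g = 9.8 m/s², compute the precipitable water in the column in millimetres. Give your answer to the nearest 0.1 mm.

Precipitable water is the column-integrated vapour mass per unit area: PW = (1/g) Σ q̄ Δp, with q in kg/kg and Δp in Pa (1 kg/m² of water = 1 mm).
Layer 1005–850 hPa: Δp = 155 hPa = 15500 Pa, q̄ = 0.00385 kg/kg → 0.00385 × 15500 / 9.8 = 6.09 mm
Layer 850–790 hPa: Δp = 60 hPa = 6000 Pa, q̄ = 0.00226 kg/kg → 0.00226 × 6000 / 9.8 = 1.38 mm
Layer 790–690 hPa: Δp = 100 hPa = 10000 Pa, q̄ = 0.00207 kg/kg → 0.00207 × 10000 / 9.8 = 2.11 mm
Layer 690–460 hPa: Δp = 230 hPa = 23000 Pa, q̄ = 0.00108 kg/kg → 0.00108 × 23000 / 9.8 = 2.53 mm
Layer 460–300 hPa: Δp = 160 hPa = 16000 Pa, q̄ = 0.000553 kg/kg → 0.000553 × 16000 / 9.8 = 0.90 mm
PW = 6.09 + 1.38 + 2.11 + 2.53 + 0.90 = 13.01 ≈ 13.0 mm.

PW ≈ 13.0 mm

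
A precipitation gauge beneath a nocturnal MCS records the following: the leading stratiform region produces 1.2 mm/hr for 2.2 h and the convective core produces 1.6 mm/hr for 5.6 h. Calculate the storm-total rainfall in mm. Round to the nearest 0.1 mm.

total ≈ 11.6 mm

Total = Σ Rᵢ Δtᵢ = 1.2 × 2.2 + 1.6 × 5.6
      = 2.64 + 8.96 = 11.6 mm.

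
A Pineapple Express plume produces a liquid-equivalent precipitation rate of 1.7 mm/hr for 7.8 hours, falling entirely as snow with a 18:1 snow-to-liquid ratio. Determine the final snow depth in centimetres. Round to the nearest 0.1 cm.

Liquid-equivalent depth = 1.7 × 7.8 = 13.26 mm.
Snow depth = 13.26 mm × 18 = 238.68 mm = 23.9 cm.

snow depth ≈ 23.9 cm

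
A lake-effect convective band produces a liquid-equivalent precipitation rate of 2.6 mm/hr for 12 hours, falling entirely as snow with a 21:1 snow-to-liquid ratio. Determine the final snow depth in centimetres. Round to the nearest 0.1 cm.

snow depth ≈ 65.5 cm

Liquid-equivalent depth = 2.6 × 12 = 31.2 mm.
Snow depth = 31.2 mm × 21 = 655.2 mm = 65.5 cm.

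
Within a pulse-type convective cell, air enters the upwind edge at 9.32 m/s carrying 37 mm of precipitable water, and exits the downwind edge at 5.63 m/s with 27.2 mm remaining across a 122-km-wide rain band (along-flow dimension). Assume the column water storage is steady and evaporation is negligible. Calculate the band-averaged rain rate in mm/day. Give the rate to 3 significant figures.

Column moisture flux per unit crosswind length is F = V × PW.
Inflow: F_in = 9.32 × 37 = 344.84 mm·m/s
Outflow: F_out = 5.63 × 27.2 = 153.136 mm·m/s
Steady-state rate R = (F_in − F_out)/L = (344.84 − 153.136) / 122000 m = 1.571e-03 mm/s.
R = 1.571e-03 × 3600 × 24 = 136 mm/day.

R ≈ 136 mm/day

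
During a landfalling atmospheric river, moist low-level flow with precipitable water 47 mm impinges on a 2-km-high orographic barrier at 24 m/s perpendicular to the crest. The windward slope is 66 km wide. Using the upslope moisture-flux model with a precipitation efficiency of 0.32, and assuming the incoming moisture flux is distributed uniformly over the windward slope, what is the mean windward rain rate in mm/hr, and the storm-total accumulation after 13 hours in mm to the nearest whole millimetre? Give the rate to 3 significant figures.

R ≈ 19.7 mm/hr; total ≈ 256 mm

Incoming column moisture flux per unit ridge length: F = V × PW = 24 × 47 = 1128 mm·m/s.
Spread over the 66 km slope with efficiency ε = 0.32: R = ε·F/W = 0.32 × 1128 / 66000 m = 5.469e-03 mm/s.
R = 5.469e-03 × 3600 = 19.7 mm/hr.
Over 13 h: total = 19.7 × 13 = 256.1 ≈ 256 mm.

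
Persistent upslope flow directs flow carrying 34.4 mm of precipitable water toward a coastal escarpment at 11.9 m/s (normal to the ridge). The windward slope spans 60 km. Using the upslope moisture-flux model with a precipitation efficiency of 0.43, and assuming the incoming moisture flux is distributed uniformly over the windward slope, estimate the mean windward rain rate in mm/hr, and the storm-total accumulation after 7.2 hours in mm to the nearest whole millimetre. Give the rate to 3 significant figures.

Incoming column moisture flux per unit ridge length: F = V × PW = 11.9 × 34.4 = 409.36 mm·m/s.
Spread over the 60 km slope with efficiency ε = 0.43: R = ε·F/W = 0.43 × 409.36 / 60000 m = 2.934e-03 mm/s.
R = 2.934e-03 × 3600 = 10.6 mm/hr.
Over 7.2 h: total = 10.6 × 7.2 = 76.32 ≈ 76 mm.

R ≈ 10.6 mm/hr; total ≈ 76 mm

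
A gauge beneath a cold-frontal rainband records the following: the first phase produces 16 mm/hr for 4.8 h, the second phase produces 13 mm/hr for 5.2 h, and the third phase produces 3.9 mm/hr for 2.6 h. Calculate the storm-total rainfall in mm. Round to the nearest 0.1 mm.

Total = Σ Rᵢ Δtᵢ = 16 × 4.8 + 13 × 5.2 + 3.9 × 2.6
      = 76.8 + 67.6 + 10.14 = 154.5 mm.

total ≈ 154.5 mm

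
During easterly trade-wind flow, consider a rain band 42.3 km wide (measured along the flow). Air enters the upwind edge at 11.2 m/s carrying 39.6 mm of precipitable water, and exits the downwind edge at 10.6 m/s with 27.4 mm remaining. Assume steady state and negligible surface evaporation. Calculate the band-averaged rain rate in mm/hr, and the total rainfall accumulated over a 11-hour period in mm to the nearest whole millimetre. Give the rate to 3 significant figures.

Column moisture flux per unit crosswind length is F = V × PW.
Inflow: F_in = 11.2 × 39.6 = 443.52 mm·m/s
Outflow: F_out = 10.6 × 27.4 = 290.44 mm·m/s
Steady-state rate R = (F_in − F_out)/L = (443.52 − 290.44) / 42300 m = 3.619e-03 mm/s.
R = 3.619e-03 × 3600 = 13.0 mm/hr.
Over 11 h: total = 13.0 × 11 = 143 mm.

R ≈ 13.0 mm/hr; total ≈ 143 mm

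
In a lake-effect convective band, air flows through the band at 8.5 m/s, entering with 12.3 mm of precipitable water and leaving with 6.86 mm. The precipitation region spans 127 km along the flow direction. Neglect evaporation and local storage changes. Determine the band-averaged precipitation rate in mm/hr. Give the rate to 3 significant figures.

Column moisture flux per unit crosswind length is F = V × PW.
Inflow: F_in = 8.5 × 12.3 = 104.55 mm·m/s
Outflow: F_out = 8.5 × 6.86 = 58.31 mm·m/s
Steady-state rate R = (F_in − F_out)/L = (104.55 − 58.31) / 127000 m = 3.641e-04 mm/s.
R = 3.641e-04 × 3600 = 1.31 mm/hr.

R ≈ 1.31 mm/hr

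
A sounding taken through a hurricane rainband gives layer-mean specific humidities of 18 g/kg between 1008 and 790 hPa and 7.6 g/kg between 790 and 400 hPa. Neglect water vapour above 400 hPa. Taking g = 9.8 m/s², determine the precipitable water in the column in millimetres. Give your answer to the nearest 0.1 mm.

Precipitable water is the column-integrated vapour mass per unit area: PW = (1/g) Σ q̄ Δp, with q in kg/kg and Δp in Pa (1 kg/m² of water = 1 mm).
Layer 1008–790 hPa: Δp = 218 hPa = 21800 Pa, q̄ = 0.018 kg/kg → 0.018 × 21800 / 9.8 = 40.04 mm
Layer 790–400 hPa: Δp = 390 hPa = 39000 Pa, q̄ = 0.0076 kg/kg → 0.0076 × 39000 / 9.8 = 30.24 mm
PW = 40.04 + 30.24 = 70.28 ≈ 70.3 mm.

PW ≈ 70.3 mm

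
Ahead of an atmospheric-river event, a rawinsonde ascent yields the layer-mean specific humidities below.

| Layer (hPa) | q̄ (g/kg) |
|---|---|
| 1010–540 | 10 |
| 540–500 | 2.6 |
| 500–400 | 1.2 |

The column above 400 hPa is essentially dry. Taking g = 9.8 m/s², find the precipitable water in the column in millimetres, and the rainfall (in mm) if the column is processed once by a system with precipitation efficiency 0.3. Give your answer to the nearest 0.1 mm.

PW ≈ 50.2 mm; rainfall ≈ 15.1 mm

Precipitable water is the column-integrated vapour mass per unit area: PW = (1/g) Σ q̄ Δp, with q in kg/kg and Δp in Pa (1 kg/m² of water = 1 mm).
Layer 1010–540 hPa: Δp = 470 hPa = 47000 Pa, q̄ = 0.01 kg/kg → 0.01 × 47000 / 9.8 = 47.96 mm
Layer 540–500 hPa: Δp = 40 hPa = 4000 Pa, q̄ = 0.0026 kg/kg → 0.0026 × 4000 / 9.8 = 1.06 mm
Layer 500–400 hPa: Δp = 100 hPa = 10000 Pa, q̄ = 0.0012 kg/kg → 0.0012 × 10000 / 9.8 = 1.22 mm
PW = 47.96 + 1.06 + 1.22 = 50.24 ≈ 50.2 mm.
Rainfall = ε × PW = 0.3 × 50.2 = 15.1 mm.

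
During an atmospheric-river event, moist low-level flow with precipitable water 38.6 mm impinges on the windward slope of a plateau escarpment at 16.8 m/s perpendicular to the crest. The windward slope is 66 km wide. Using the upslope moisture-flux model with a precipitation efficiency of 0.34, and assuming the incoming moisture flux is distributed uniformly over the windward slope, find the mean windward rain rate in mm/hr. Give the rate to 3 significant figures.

R ≈ 12.0 mm/hr

Incoming column moisture flux per unit ridge length: F = V × PW = 16.8 × 38.6 = 648.48 mm·m/s.
Spread over the 66 km slope with efficiency ε = 0.34: R = ε·F/W = 0.34 × 648.48 / 66000 m = 3.341e-03 mm/s.
R = 3.341e-03 × 3600 = 12.0 mm/hr.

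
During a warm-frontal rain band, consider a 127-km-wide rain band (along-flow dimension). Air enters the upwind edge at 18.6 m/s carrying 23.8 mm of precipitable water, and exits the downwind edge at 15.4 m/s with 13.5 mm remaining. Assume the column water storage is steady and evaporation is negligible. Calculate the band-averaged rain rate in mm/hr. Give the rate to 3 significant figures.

R ≈ 6.66 mm/hr

Column moisture flux per unit crosswind length is F = V × PW.
Inflow: F_in = 18.6 × 23.8 = 442.68 mm·m/s
Outflow: F_out = 15.4 × 13.5 = 207.9 mm·m/s
Steady-state rate R = (F_in − F_out)/L = (442.68 − 207.9) / 127000 m = 1.849e-03 mm/s.
R = 1.849e-03 × 3600 = 6.66 mm/hr.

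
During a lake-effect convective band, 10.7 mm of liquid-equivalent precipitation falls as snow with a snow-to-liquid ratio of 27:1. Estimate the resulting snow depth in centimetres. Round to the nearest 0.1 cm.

snow depth ≈ 28.9 cm

Snow depth = liquid × ratio = 10.7 mm × 27 = 288.9 mm = 28.9 cm.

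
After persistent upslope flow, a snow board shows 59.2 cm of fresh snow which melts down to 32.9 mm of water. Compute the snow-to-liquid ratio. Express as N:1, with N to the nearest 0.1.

ratio ≈ 18.0

Ratio = snow depth / SWE = 592 mm / 32.9 mm = 18.0, i.e. 18.0:1.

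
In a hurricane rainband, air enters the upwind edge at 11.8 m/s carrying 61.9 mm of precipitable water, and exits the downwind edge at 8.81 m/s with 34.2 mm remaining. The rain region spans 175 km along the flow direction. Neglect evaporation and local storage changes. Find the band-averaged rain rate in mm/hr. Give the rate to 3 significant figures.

Column moisture flux per unit crosswind length is F = V × PW.
Inflow: F_in = 11.8 × 61.9 = 730.42 mm·m/s
Outflow: F_out = 8.81 × 34.2 = 301.302 mm·m/s
Steady-state rate R = (F_in − F_out)/L = (730.42 − 301.302) / 175000 m = 2.452e-03 mm/s.
R = 2.452e-03 × 3600 = 8.83 mm/hr.

R ≈ 8.83 mm/hr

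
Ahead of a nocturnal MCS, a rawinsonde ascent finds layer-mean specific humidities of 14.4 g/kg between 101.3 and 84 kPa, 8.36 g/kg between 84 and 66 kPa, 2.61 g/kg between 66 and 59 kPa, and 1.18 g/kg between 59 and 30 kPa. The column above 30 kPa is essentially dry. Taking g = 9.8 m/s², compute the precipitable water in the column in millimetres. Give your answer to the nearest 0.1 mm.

PW ≈ 46.1 mm

Precipitable water is the column-integrated vapour mass per unit area: PW = (1/g) Σ q̄ Δp, with q in kg/kg and Δp in Pa (1 kg/m² of water = 1 mm).
Layer 101.3–84 kPa: Δp = 173 hPa = 17300 Pa, q̄ = 0.0144 kg/kg → 0.0144 × 17300 / 9.8 = 25.42 mm
Layer 84–66 kPa: Δp = 180 hPa = 18000 Pa, q̄ = 0.00836 kg/kg → 0.00836 × 18000 / 9.8 = 15.36 mm
Layer 66–59 kPa: Δp = 70 hPa = 7000 Pa, q̄ = 0.00261 kg/kg → 0.00261 × 7000 / 9.8 = 1.86 mm
Layer 59–30 kPa: Δp = 290 hPa = 29000 Pa, q̄ = 0.00118 kg/kg → 0.00118 × 29000 / 9.8 = 3.49 mm
PW = 25.42 + 15.36 + 1.86 + 3.49 = 46.13 ≈ 46.1 mm.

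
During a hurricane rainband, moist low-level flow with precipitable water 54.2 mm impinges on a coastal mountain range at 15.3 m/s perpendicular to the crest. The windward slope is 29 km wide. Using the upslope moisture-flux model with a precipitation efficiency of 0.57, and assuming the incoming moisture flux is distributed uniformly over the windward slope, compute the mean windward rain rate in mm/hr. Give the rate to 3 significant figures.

Incoming column moisture flux per unit ridge length: F = V × PW = 15.3 × 54.2 = 829.26 mm·m/s.
Spread over the 29 km slope with efficiency ε = 0.57: R = ε·F/W = 0.57 × 829.26 / 29000 m = 1.630e-02 mm/s.
R = 1.630e-02 × 3600 = 58.7 mm/hr.

R ≈ 58.7 mm/hr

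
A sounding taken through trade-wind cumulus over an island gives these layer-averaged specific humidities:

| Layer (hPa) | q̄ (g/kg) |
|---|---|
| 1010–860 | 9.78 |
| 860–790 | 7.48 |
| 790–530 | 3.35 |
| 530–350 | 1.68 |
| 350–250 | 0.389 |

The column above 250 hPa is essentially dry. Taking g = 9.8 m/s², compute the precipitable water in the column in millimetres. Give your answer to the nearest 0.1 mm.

PW ≈ 32.7 mm

Precipitable water is the column-integrated vapour mass per unit area: PW = (1/g) Σ q̄ Δp, with q in kg/kg and Δp in Pa (1 kg/m² of water = 1 mm).
Layer 1010–860 hPa: Δp = 150 hPa = 15000 Pa, q̄ = 0.00978 kg/kg → 0.00978 × 15000 / 9.8 = 14.97 mm
Layer 860–790 hPa: Δp = 70 hPa = 7000 Pa, q̄ = 0.00748 kg/kg → 0.00748 × 7000 / 9.8 = 5.34 mm
Layer 790–530 hPa: Δp = 260 hPa = 26000 Pa, q̄ = 0.00335 kg/kg → 0.00335 × 26000 / 9.8 = 8.89 mm
Layer 530–350 hPa: Δp = 180 hPa = 18000 Pa, q̄ = 0.00168 kg/kg → 0.00168 × 18000 / 9.8 = 3.09 mm
Layer 350–250 hPa: Δp = 100 hPa = 10000 Pa, q̄ = 0.000389 kg/kg → 0.000389 × 10000 / 9.8 = 0.40 mm
PW = 14.97 + 5.34 + 8.89 + 3.09 + 0.40 = 32.69 ≈ 32.7 mm.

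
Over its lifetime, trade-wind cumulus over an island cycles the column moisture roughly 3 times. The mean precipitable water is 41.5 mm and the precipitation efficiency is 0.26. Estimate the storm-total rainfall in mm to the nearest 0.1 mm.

rainfall ≈ 32.4 mm

Each cycle deposits ε × PW = 0.26 × 41.5 = 10.79 mm.
Over 3 cycles: 3 × 10.79 = 32.4 mm.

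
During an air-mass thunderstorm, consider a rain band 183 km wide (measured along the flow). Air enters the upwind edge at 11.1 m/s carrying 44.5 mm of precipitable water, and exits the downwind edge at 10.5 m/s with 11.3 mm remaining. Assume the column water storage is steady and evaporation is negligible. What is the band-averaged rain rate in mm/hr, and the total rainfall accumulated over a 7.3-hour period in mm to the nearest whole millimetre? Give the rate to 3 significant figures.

Column moisture flux per unit crosswind length is F = V × PW.
Inflow: F_in = 11.1 × 44.5 = 493.95 mm·m/s
Outflow: F_out = 10.5 × 11.3 = 118.65 mm·m/s
Steady-state rate R = (F_in − F_out)/L = (493.95 − 118.65) / 183000 m = 2.051e-03 mm/s.
R = 2.051e-03 × 3600 = 7.38 mm/hr.
Over 7.3 h: total = 7.38 × 7.3 = 53.874 ≈ 54 mm.

R ≈ 7.38 mm/hr; total ≈ 54 mm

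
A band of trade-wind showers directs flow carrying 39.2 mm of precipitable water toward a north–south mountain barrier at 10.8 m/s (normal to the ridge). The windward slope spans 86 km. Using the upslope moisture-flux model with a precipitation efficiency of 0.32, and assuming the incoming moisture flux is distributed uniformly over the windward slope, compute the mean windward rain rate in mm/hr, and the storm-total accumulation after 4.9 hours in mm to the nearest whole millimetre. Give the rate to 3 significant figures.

Incoming column moisture flux per unit ridge length: F = V × PW = 10.8 × 39.2 = 423.36 mm·m/s.
Spread over the 86 km slope with efficiency ε = 0.32: R = ε·F/W = 0.32 × 423.36 / 86000 m = 1.575e-03 mm/s.
R = 1.575e-03 × 3600 = 5.67 mm/hr.
Over 4.9 h: total = 5.67 × 4.9 = 27.783 ≈ 28 mm.

R ≈ 5.67 mm/hr; total ≈ 28 mm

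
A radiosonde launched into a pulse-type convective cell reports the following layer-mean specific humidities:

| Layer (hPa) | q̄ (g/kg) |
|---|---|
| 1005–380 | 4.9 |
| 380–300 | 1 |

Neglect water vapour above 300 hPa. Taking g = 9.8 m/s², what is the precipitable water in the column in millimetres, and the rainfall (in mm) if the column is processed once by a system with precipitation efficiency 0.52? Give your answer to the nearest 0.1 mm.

Precipitable water is the column-integrated vapour mass per unit area: PW = (1/g) Σ q̄ Δp, with q in kg/kg and Δp in Pa (1 kg/m² of water = 1 mm).
Layer 1005–380 hPa: Δp = 625 hPa = 62500 Pa, q̄ = 0.0049 kg/kg → 0.0049 × 62500 / 9.8 = 31.25 mm
Layer 380–300 hPa: Δp = 80 hPa = 8000 Pa, q̄ = 0.001 kg/kg → 0.001 × 8000 / 9.8 = 0.82 mm
PW = 31.25 + 0.82 = 32.07 ≈ 32.1 mm.
Rainfall = ε × PW = 0.52 × 32.1 = 16.7 mm.

PW ≈ 32.1 mm; rainfall ≈ 16.7 mm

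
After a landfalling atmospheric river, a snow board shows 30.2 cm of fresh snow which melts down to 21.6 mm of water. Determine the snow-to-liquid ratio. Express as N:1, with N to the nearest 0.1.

ratio ≈ 14.0

Ratio = snow depth / SWE = 302 mm / 21.6 mm = 14.0, i.e. 14.0:1.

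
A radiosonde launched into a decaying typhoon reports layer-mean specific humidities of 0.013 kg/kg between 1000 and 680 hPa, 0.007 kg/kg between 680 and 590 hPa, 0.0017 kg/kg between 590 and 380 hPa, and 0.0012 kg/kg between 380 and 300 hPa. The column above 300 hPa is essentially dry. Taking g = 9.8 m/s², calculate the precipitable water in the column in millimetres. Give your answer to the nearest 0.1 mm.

Precipitable water is the column-integrated vapour mass per unit area: PW = (1/g) Σ q̄ Δp, with q in kg/kg and Δp in Pa (1 kg/m² of water = 1 mm).
Layer 1000–680 hPa: Δp = 320 hPa = 32000 Pa, q̄ = 0.013 kg/kg → 0.013 × 32000 / 9.8 = 42.45 mm
Layer 680–590 hPa: Δp = 90 hPa = 9000 Pa, q̄ = 0.007 kg/kg → 0.007 × 9000 / 9.8 = 6.43 mm
Layer 590–380 hPa: Δp = 210 hPa = 21000 Pa, q̄ = 0.0017 kg/kg → 0.0017 × 21000 / 9.8 = 3.64 mm
Layer 380–300 hPa: Δp = 80 hPa = 8000 Pa, q̄ = 0.0012 kg/kg → 0.0012 × 8000 / 9.8 = 0.98 mm
PW = 42.45 + 6.43 + 3.64 + 0.98 = 53.50 ≈ 53.5 mm.

PW ≈ 53.5 mm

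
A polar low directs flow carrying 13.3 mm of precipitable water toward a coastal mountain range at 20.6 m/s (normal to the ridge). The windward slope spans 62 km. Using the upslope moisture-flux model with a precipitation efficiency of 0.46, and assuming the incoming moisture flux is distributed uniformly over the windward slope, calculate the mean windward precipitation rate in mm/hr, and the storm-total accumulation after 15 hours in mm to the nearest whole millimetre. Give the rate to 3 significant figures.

R ≈ 7.32 mm/hr; total ≈ 110 mm

Incoming column moisture flux per unit ridge length: F = V × PW = 20.6 × 13.3 = 273.98 mm·m/s.
Spread over the 62 km slope with efficiency ε = 0.46: R = ε·F/W = 0.46 × 273.98 / 62000 m = 2.033e-03 mm/s.
R = 2.033e-03 × 3600 = 7.32 mm/hr.
Over 15 h: total = 7.32 × 15 = 109.8 ≈ 110 mm.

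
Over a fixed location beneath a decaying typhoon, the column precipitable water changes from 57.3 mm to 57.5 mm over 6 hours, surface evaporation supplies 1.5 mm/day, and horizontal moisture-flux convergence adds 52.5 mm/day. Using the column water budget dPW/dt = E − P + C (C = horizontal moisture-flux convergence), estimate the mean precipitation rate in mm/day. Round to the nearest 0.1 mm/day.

P ≈ 53.2 mm/day

dPW/dt = (57.5 − 57.3) mm / (6/24 day) = +0.800 mm/day.
P = E + C − dPW/dt = 1.5 + (52.5) − (+0.800) = 53.2 mm/day.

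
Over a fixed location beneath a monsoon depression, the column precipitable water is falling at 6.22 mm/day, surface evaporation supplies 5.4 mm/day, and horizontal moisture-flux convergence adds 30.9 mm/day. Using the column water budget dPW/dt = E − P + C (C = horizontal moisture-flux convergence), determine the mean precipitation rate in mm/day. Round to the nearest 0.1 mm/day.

dPW/dt = -6.22 mm/day.
P = E + C − dPW/dt = 5.4 + (30.9) − (-6.22) = 42.5 mm/day.

P ≈ 42.5 mm/day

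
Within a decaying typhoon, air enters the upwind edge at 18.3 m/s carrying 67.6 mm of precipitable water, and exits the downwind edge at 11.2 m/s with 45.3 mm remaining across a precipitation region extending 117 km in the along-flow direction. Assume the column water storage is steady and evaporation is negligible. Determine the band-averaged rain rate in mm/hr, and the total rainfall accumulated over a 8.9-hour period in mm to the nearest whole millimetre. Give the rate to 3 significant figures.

R ≈ 22.5 mm/hr; total ≈ 200 mm

Column moisture flux per unit crosswind length is F = V × PW.
Inflow: F_in = 18.3 × 67.6 = 1237.08 mm·m/s
Outflow: F_out = 11.2 × 45.3 = 507.36 mm·m/s
Steady-state rate R = (F_in − F_out)/L = (1237.08 − 507.36) / 117000 m = 6.237e-03 mm/s.
R = 6.237e-03 × 3600 = 22.5 mm/hr.
Over 8.9 h: total = 22.5 × 8.9 = 200.25 ≈ 200 mm.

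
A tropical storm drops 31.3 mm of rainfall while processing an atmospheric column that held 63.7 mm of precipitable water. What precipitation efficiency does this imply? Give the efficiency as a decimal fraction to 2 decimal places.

ε = rainfall / PW = 31.3 / 63.7 = 0.49.

ε ≈ 0.49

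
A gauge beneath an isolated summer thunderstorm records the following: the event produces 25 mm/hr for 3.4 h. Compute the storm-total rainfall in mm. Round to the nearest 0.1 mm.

total ≈ 85.0 mm

Total = Σ Rᵢ Δtᵢ = 25 × 3.4
      = 85 = 85.0 mm.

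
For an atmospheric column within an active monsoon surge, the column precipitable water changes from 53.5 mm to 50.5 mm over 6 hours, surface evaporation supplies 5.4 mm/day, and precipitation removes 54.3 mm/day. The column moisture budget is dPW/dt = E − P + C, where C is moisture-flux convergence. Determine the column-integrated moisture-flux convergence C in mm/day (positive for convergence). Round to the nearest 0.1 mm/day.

C ≈ 36.9 mm/day

dPW/dt = (50.5 − 53.5) mm / (6/24 day) = -12.000 mm/day.
C = dPW/dt − E + P = (-12.000) − 5.4 + 54.3 = 36.9 mm/day.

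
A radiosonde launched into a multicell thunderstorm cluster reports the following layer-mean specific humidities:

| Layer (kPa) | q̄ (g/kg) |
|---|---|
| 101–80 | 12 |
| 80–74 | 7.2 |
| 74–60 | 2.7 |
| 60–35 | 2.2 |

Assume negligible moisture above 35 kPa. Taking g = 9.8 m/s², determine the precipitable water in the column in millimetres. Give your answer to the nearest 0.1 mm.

Precipitable water is the column-integrated vapour mass per unit area: PW = (1/g) Σ q̄ Δp, with q in kg/kg and Δp in Pa (1 kg/m² of water = 1 mm).
Layer 101–80 kPa: Δp = 210 hPa = 21000 Pa, q̄ = 0.012 kg/kg → 0.012 × 21000 / 9.8 = 25.71 mm
Layer 80–74 kPa: Δp = 60 hPa = 6000 Pa, q̄ = 0.0072 kg/kg → 0.0072 × 6000 / 9.8 = 4.41 mm
Layer 74–60 kPa: Δp = 140 hPa = 14000 Pa, q̄ = 0.0027 kg/kg → 0.0027 × 14000 / 9.8 = 3.86 mm
Layer 60–35 kPa: Δp = 250 hPa = 25000 Pa, q̄ = 0.0022 kg/kg → 0.0022 × 25000 / 9.8 = 5.61 mm
PW = 25.71 + 4.41 + 3.86 + 5.61 = 39.59 ≈ 39.6 mm.

PW ≈ 39.6 mm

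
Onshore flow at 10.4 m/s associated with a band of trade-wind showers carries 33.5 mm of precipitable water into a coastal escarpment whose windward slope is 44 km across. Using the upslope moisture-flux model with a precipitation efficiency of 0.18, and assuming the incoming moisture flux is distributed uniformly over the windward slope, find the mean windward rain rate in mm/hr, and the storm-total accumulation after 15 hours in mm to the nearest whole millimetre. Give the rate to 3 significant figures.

Incoming column moisture flux per unit ridge length: F = V × PW = 10.4 × 33.5 = 348.4 mm·m/s.
Spread over the 44 km slope with efficiency ε = 0.18: R = ε·F/W = 0.18 × 348.4 / 44000 m = 1.425e-03 mm/s.
R = 1.425e-03 × 3600 = 5.13 mm/hr.
Over 15 h: total = 5.13 × 15 = 76.95 ≈ 77 mm.

R ≈ 5.13 mm/hr; total ≈ 77 mm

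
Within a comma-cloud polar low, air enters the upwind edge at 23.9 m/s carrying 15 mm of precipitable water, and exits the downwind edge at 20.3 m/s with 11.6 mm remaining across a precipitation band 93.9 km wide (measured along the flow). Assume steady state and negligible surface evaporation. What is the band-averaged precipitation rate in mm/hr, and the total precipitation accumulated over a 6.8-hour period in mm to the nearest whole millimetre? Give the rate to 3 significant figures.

Column moisture flux per unit crosswind length is F = V × PW.
Inflow: F_in = 23.9 × 15 = 358.5 mm·m/s
Outflow: F_out = 20.3 × 11.6 = 235.48 mm·m/s
Steady-state rate R = (F_in − F_out)/L = (358.5 − 235.48) / 93900 m = 1.310e-03 mm/s.
R = 1.310e-03 × 3600 = 4.72 mm/hr.
Over 6.8 h: total = 4.72 × 6.8 = 32.096 ≈ 32 mm.

R ≈ 4.72 mm/hr; total ≈ 32 mm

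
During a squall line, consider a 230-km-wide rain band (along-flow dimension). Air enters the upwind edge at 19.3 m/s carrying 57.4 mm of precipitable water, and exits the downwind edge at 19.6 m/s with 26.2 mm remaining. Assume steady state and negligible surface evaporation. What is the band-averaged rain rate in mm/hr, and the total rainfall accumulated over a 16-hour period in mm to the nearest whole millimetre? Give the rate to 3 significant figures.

R ≈ 9.30 mm/hr; total ≈ 149 mm

Column moisture flux per unit crosswind length is F = V × PW.
Inflow: F_in = 19.3 × 57.4 = 1107.82 mm·m/s
Outflow: F_out = 19.6 × 26.2 = 513.52 mm·m/s
Steady-state rate R = (F_in − F_out)/L = (1107.82 − 513.52) / 230000 m = 2.584e-03 mm/s.
R = 2.584e-03 × 3600 = 9.30 mm/hr.
Over 16 h: total = 9.30 × 16 = 148.8 ≈ 149 mm.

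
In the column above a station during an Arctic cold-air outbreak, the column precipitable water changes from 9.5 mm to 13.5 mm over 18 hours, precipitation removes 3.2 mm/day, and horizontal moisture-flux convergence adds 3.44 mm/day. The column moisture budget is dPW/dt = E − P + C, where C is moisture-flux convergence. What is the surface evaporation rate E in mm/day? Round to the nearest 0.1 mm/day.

E ≈ 5.1 mm/day

dPW/dt = (13.5 − 9.5) mm / (18/24 day) = +5.333 mm/day.
E = dPW/dt + P − C = (+5.333) + 3.2 − (3.44) = 5.1 mm/day.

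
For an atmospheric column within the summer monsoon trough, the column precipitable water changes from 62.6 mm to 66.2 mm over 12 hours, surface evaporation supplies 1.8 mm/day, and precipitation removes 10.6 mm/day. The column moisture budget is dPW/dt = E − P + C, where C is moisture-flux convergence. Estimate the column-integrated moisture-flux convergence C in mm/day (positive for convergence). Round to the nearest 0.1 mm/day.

C ≈ 16.0 mm/day

dPW/dt = (66.2 − 62.6) mm / (12/24 day) = +7.200 mm/day.
C = dPW/dt − E + P = (+7.200) − 1.8 + 10.6 = 16.0 mm/day.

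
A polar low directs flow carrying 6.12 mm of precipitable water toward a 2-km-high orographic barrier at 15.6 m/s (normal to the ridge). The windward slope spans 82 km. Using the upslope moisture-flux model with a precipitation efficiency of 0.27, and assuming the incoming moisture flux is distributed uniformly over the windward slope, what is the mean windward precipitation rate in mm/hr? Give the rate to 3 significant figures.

Incoming column moisture flux per unit ridge length: F = V × PW = 15.6 × 6.12 = 95.472 mm·m/s.
Spread over the 82 km slope with efficiency ε = 0.27: R = ε·F/W = 0.27 × 95.472 / 82000 m = 3.144e-04 mm/s.
R = 3.144e-04 × 3600 = 1.13 mm/hr.

R ≈ 1.13 mm/hr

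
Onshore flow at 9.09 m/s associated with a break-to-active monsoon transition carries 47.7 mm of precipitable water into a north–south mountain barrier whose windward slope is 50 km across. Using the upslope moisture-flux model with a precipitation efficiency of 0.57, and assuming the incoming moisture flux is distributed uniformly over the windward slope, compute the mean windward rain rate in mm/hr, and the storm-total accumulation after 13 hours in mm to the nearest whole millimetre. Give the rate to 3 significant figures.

R ≈ 17.8 mm/hr; total ≈ 231 mm

Incoming column moisture flux per unit ridge length: F = V × PW = 9.09 × 47.7 = 433.593 mm·m/s.
Spread over the 50 km slope with efficiency ε = 0.57: R = ε·F/W = 0.57 × 433.593 / 50000 m = 4.943e-03 mm/s.
R = 4.943e-03 × 3600 = 17.8 mm/hr.
Over 13 h: total = 17.8 × 13 = 231.4 ≈ 231 mm.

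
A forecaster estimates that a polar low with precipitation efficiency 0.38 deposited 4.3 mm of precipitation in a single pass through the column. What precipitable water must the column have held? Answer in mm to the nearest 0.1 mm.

PW ≈ 11.3 mm

PW = precipitation / ε = 4.3 / 0.38 = 11.3 mm.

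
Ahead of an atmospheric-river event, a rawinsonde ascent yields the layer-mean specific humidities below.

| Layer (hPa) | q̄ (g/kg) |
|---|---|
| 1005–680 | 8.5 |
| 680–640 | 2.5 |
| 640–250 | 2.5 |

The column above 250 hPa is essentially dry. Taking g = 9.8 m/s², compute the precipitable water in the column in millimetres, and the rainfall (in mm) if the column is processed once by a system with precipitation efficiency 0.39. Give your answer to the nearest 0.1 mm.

Precipitable water is the column-integrated vapour mass per unit area: PW = (1/g) Σ q̄ Δp, with q in kg/kg and Δp in Pa (1 kg/m² of water = 1 mm).
Layer 1005–680 hPa: Δp = 325 hPa = 32500 Pa, q̄ = 0.0085 kg/kg → 0.0085 × 32500 / 9.8 = 28.19 mm
Layer 680–640 hPa: Δp = 40 hPa = 4000 Pa, q̄ = 0.0025 kg/kg → 0.0025 × 4000 / 9.8 = 1.02 mm
Layer 640–250 hPa: Δp = 390 hPa = 39000 Pa, q̄ = 0.0025 kg/kg → 0.0025 × 39000 / 9.8 = 9.95 mm
PW = 28.19 + 1.02 + 9.95 = 39.16 ≈ 39.2 mm.
Rainfall = ε × PW = 0.39 × 39.2 = 15.3 mm.

PW ≈ 39.2 mm; rainfall ≈ 15.3 mm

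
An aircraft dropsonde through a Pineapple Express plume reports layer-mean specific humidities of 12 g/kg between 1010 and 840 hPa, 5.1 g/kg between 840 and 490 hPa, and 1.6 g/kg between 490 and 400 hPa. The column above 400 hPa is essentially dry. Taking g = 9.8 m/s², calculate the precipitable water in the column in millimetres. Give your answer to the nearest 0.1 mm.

Precipitable water is the column-integrated vapour mass per unit area: PW = (1/g) Σ q̄ Δp, with q in kg/kg and Δp in Pa (1 kg/m² of water = 1 mm).
Layer 1010–840 hPa: Δp = 170 hPa = 17000 Pa, q̄ = 0.012 kg/kg → 0.012 × 17000 / 9.8 = 20.82 mm
Layer 840–490 hPa: Δp = 350 hPa = 35000 Pa, q̄ = 0.0051 kg/kg → 0.0051 × 35000 / 9.8 = 18.21 mm
Layer 490–400 hPa: Δp = 90 hPa = 9000 Pa, q̄ = 0.0016 kg/kg → 0.0016 × 9000 / 9.8 = 1.47 mm
PW = 20.82 + 18.21 + 1.47 = 40.50 ≈ 40.5 mm.

PW ≈ 40.5 mm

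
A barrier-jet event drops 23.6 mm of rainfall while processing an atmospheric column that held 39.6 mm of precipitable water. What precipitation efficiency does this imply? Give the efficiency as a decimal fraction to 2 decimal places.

ε = rainfall / PW = 23.6 / 39.6 = 0.60.

ε ≈ 0.60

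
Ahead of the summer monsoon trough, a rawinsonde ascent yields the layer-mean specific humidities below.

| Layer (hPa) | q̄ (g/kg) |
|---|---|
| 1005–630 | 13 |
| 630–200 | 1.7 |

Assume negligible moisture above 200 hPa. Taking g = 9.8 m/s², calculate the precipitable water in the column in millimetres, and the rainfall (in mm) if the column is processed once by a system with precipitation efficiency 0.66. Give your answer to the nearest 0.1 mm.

Precipitable water is the column-integrated vapour mass per unit area: PW = (1/g) Σ q̄ Δp, with q in kg/kg and Δp in Pa (1 kg/m² of water = 1 mm).
Layer 1005–630 hPa: Δp = 375 hPa = 37500 Pa, q̄ = 0.013 kg/kg → 0.013 × 37500 / 9.8 = 49.74 mm
Layer 630–200 hPa: Δp = 430 hPa = 43000 Pa, q̄ = 0.0017 kg/kg → 0.0017 × 43000 / 9.8 = 7.46 mm
PW = 49.74 + 7.46 = 57.20 ≈ 57.2 mm.
Rainfall = ε × PW = 0.66 × 57.2 = 37.8 mm.

PW ≈ 57.2 mm; rainfall ≈ 37.8 mm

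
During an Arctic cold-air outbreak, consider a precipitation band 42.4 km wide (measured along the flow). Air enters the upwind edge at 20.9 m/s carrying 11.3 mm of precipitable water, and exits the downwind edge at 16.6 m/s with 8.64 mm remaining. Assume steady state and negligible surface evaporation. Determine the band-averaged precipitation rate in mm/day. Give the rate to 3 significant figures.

R ≈ 189 mm/day

Column moisture flux per unit crosswind length is F = V × PW.
Inflow: F_in = 20.9 × 11.3 = 236.17 mm·m/s
Outflow: F_out = 16.6 × 8.64 = 143.424 mm·m/s
Steady-state rate R = (F_in − F_out)/L = (236.17 − 143.424) / 42400 m = 2.187e-03 mm/s.
R = 2.187e-03 × 3600 × 24 = 189 mm/day.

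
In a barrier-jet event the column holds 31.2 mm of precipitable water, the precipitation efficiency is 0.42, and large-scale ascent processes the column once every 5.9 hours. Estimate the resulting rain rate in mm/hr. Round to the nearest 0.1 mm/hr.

Each overturning extracts ε × PW = 0.42 × 31.2 = 13.104 mm.
Rate = ε·PW / τ = 13.104 / 5.9 h = 2.2 mm/hr.

R ≈ 2.2 mm/hr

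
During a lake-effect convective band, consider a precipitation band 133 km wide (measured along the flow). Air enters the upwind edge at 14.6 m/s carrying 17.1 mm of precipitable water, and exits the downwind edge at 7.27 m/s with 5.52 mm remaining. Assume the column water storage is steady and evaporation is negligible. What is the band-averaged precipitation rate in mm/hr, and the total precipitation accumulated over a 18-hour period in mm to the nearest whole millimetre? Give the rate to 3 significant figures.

Column moisture flux per unit crosswind length is F = V × PW.
Inflow: F_in = 14.6 × 17.1 = 249.66 mm·m/s
Outflow: F_out = 7.27 × 5.52 = 40.1304 mm·m/s
Steady-state rate R = (F_in − F_out)/L = (249.66 − 40.1304) / 133000 m = 1.575e-03 mm/s.
R = 1.575e-03 × 3600 = 5.67 mm/hr.
Over 18 h: total = 5.67 × 18 = 102.06 ≈ 102 mm.

R ≈ 5.67 mm/hr; total ≈ 102 mm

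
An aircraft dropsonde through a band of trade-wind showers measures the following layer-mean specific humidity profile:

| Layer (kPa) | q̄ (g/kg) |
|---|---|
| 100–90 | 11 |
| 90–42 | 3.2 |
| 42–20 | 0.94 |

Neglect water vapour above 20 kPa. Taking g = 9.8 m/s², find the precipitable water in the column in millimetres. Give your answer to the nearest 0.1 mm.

Precipitable water is the column-integrated vapour mass per unit area: PW = (1/g) Σ q̄ Δp, with q in kg/kg and Δp in Pa (1 kg/m² of water = 1 mm).
Layer 100–90 kPa: Δp = 100 hPa = 10000 Pa, q̄ = 0.011 kg/kg → 0.011 × 10000 / 9.8 = 11.22 mm
Layer 90–42 kPa: Δp = 480 hPa = 48000 Pa, q̄ = 0.0032 kg/kg → 0.0032 × 48000 / 9.8 = 15.67 mm
Layer 42–20 kPa: Δp = 220 hPa = 22000 Pa, q̄ = 0.00094 kg/kg → 0.00094 × 22000 / 9.8 = 2.11 mm
PW = 11.22 + 15.67 + 2.11 = 29.00 ≈ 29.0 mm.

PW ≈ 29.0 mm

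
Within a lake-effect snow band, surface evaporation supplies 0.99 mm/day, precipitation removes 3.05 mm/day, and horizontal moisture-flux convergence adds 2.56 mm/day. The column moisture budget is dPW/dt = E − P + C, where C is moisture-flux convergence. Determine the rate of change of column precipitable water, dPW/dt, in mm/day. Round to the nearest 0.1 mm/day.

dPW/dt ≈ 0.5 mm/day

dPW/dt = E − P + C = 0.99 − 3.05 + (2.56) = 0.5 mm/day.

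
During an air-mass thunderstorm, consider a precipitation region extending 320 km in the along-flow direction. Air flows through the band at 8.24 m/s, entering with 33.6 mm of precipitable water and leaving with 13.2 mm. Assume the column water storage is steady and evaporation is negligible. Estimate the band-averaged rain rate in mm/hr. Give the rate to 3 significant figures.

R ≈ 1.89 mm/hr

Column moisture flux per unit crosswind length is F = V × PW.
Inflow: F_in = 8.24 × 33.6 = 276.864 mm·m/s
Outflow: F_out = 8.24 × 13.2 = 108.768 mm·m/s
Steady-state rate R = (F_in − F_out)/L = (276.864 − 108.768) / 320000 m = 5.253e-04 mm/s.
R = 5.253e-04 × 3600 = 1.89 mm/hr.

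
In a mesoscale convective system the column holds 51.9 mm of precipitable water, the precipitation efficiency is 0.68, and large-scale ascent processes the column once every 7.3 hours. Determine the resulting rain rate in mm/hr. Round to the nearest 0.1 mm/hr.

Each overturning extracts ε × PW = 0.68 × 51.9 = 35.292 mm.
Rate = ε·PW / τ = 35.292 / 7.3 h = 4.8 mm/hr.

R ≈ 4.8 mm/hr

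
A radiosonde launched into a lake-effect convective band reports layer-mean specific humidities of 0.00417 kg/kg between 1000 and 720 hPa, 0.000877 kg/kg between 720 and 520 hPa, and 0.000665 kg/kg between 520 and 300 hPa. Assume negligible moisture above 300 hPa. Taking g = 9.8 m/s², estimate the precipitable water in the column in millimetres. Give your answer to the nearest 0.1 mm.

Precipitable water is the column-integrated vapour mass per unit area: PW = (1/g) Σ q̄ Δp, with q in kg/kg and Δp in Pa (1 kg/m² of water = 1 mm).
Layer 1000–720 hPa: Δp = 280 hPa = 28000 Pa, q̄ = 0.00417 kg/kg → 0.00417 × 28000 / 9.8 = 11.91 mm
Layer 720–520 hPa: Δp = 200 hPa = 20000 Pa, q̄ = 0.000877 kg/kg → 0.000877 × 20000 / 9.8 = 1.79 mm
Layer 520–300 hPa: Δp = 220 hPa = 22000 Pa, q̄ = 0.000665 kg/kg → 0.000665 × 22000 / 9.8 = 1.49 mm
PW = 11.91 + 1.79 + 1.49 = 15.19 ≈ 15.2 mm.

PW ≈ 15.2 mm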